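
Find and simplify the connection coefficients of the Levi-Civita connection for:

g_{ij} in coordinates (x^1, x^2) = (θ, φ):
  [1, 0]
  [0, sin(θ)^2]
Using Γ^k_{ij} = (1/2) g^{km} (∂_i g_{mj} + ∂_j g_{mi} - ∂_m g_{ij}); the metric is diagonal, so only the m = k term contributes.
Non-zero symbols (using the symmetry Γ^k_{ij} = Γ^k_{ji}):
Γ^θ_{φ φ} = (1/2) g^{θθ} (∂_φ g_{θφ} + ∂_φ g_{θφ} - ∂_θ g_{φφ}) = (1/2)(1)((0) + (0) - (sin(2*θ))) = -sin(2*θ)/2
Γ^φ_{θ φ} = (1/2) g^{φφ} (∂_θ g_{φφ} + ∂_φ g_{φθ} - ∂_φ g_{θφ}) = (1/2)(1/sin(θ)^2)((sin(2*θ)) + (0) - (0)) = 1/tan(θ)
All other Christoffel symbols are zero.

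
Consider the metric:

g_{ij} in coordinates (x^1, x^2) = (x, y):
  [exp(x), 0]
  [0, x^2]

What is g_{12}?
With x^1 = x, x^2 = y, g_{12} = g_{xy} is the row-1, column-2 entry of the matrix.
g_{12} = 0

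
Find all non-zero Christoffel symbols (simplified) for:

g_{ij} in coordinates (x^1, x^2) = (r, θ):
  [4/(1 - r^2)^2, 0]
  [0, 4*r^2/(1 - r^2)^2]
Using Γ^k_{ij} = (1/2) g^{km} (∂_i g_{mj} + ∂_j g_{mi} - ∂_m g_{ij}); the metric is diagonal, so only the m = k term contributes.
Non-zero symbols (using the symmetry Γ^k_{ij} = Γ^k_{ji}):
Γ^r_{r r} = (1/2) g^{rr} (∂_r g_{rr} + ∂_r g_{rr} - ∂_r g_{rr}) = (1/2)((1 - r^2)^2/4)((16*r/(1 - r^2)^3) + (16*r/(1 - r^2)^3) - (16*r/(1 - r^2)^3)) = 2*r/(1 - r^2)
Γ^r_{θ θ} = (1/2) g^{rr} (∂_θ g_{rθ} + ∂_θ g_{rθ} - ∂_r g_{θθ}) = (1/2)((1 - r^2)^2/4)((0) + (0) - (-8*(r^3 + r)/(r^2 - 1)^3)) = (r^3 + r)/(r^2 - 1)
Γ^θ_{r θ} = (1/2) g^{θθ} (∂_r g_{θθ} + ∂_θ g_{θr} - ∂_θ g_{rθ}) = (1/2)((1 - r^2)^2/(4*r^2))((-8*(r^3 + r)/(r^2 - 1)^3) + (0) - (0)) = (-r^2 - 1)/(r^3 - r)
All other Christoffel symbols are zero.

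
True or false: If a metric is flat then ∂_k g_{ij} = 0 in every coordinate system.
Flatness means R^i_{jkl} = 0; the components can still vary, e.g. the flat plane in polar coordinates has g_{θθ} = r^2.
False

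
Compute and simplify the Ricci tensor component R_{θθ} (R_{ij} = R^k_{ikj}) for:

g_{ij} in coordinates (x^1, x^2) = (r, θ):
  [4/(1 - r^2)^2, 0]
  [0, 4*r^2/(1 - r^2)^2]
Non-zero Christoffel symbols (Γ^k_{ij} = Γ^k_{ji}):
Γ^r_{r r} = 2*r/(1 - r^2)
Γ^r_{θ θ} = (r^3 + r)/(r^2 - 1)
Γ^θ_{r θ} = (-r^2 - 1)/(r^3 - r)
R^r_{θ r θ} = ∂_r Γ^r_{θ θ} - ∂_θ Γ^r_{θ r} + Γ^r_{r m} Γ^m_{θ θ} - Γ^r_{θ m} Γ^m_{θ r}
  = ((r^4 - 4*r^2 - 1)/(r^2 - 1)^2) - (0) + (-2*r^2*(r^2 + 1)/(r^2 - 1)^2) - (-(r^2 + 1)^2/(r^2 - 1)^2) = -4*r^2/(r^2 - 1)^2
R^θ_{θ θ θ} = 0 (a repeated index in an antisymmetric pair)
R_{θθ} = R^r_{θ r θ} + R^θ_{θ θ θ} = (-4*r^2/(r^2 - 1)^2) + (0) = -4*r^2/(r^2 - 1)^2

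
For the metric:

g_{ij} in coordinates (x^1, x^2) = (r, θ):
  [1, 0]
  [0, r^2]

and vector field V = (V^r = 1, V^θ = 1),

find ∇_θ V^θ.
Non-zero Christoffel symbols:
Γ^r_{θ θ} = -r
Γ^θ_{r θ} = 1/r
∇_θ V^θ = ∂_θ V^θ + Γ^θ_{θ j} V^j
  = (0) + (1/r)(1) + (0)(1)
  = 1/r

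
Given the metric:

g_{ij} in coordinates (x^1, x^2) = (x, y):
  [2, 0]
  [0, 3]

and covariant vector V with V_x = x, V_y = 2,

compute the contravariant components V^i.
Inverse metric (diagonal): g^{xx} = 1/2, g^{yy} = 1/3
V^i = g^{ij} V_j:
V^x = (1/2)(x) + (0)(2) = x/2
V^y = (0)(x) + (1/3)(2) = 2/3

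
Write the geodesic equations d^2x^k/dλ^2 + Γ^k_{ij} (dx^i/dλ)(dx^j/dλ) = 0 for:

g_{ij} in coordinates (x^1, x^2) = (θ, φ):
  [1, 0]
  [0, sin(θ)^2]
Geodesic equation: d^2x^k/dλ^2 + Γ^k_{ij} (dx^i/dλ)(dx^j/dλ) = 0.
Non-zero Christoffel symbols:
Γ^θ_{φ φ} = -sin(2*θ)/2
Γ^φ_{θ φ} = 1/tan(θ)
Substituting (the symmetric pair Γ^k_{ij}, Γ^k_{ji} combines into a factor 2):
d^2θ/dλ^2 - (sin(2*θ)/2) (dφ/dλ)^2 = 0
d^2φ/dλ^2 + (2/tan(θ)) (dθ/dλ)(dφ/dλ) = 0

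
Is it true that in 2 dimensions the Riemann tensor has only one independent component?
The number of independent components is n^2(n^2-1)/12 = 4·3/12 = 1 for n = 2 (e.g. R_{1212}).
Yes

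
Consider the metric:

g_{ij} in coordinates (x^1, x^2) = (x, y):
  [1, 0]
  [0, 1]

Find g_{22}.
With x^1 = x, x^2 = y, g_{22} = g_{yy} is the row-2, column-2 entry of the matrix.
g_{22} = 1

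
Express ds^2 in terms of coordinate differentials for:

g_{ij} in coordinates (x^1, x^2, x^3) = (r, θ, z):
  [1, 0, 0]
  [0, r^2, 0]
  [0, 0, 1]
ds^2 = g_{ij} dx^i dx^j; only the non-zero components contribute.
ds^2 = dr^2 + r^2 dθ^2 + dz^2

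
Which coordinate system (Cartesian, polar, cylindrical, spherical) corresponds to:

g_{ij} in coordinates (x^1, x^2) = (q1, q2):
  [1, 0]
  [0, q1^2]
The line element ds^2 = dq1^2 + q1^2 dq2^2 is dr^2 + r^2 dθ^2 with q1 = r, q2 = θ.
polar coordinates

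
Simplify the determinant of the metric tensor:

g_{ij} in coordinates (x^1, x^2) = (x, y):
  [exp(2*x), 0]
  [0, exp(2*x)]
For a 2×2 metric: det(g) = g_{11}·g_{22} - g_{12}·g_{21}
= (exp(2*x))·(exp(2*x)) - (0)·(0)
= exp(4*x) - 0
det(g) = exp(4*x)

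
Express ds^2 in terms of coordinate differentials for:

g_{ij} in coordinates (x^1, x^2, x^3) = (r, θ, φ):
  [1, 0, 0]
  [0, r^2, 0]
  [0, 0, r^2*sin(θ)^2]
ds^2 = g_{ij} dx^i dx^j; only the non-zero components contribute.
ds^2 = dr^2 + r^2 dθ^2 + r^2*sin(θ)^2 dφ^2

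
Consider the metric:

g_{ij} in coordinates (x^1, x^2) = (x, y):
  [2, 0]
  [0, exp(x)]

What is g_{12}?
With x^1 = x, x^2 = y, g_{12} = g_{xy} is the row-1, column-2 entry of the matrix.
g_{12} = 0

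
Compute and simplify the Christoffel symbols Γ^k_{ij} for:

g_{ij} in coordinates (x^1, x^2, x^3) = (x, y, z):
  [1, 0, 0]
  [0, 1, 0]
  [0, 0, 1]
Using Γ^k_{ij} = (1/2) g^{km} (∂_i g_{mj} + ∂_j g_{mi} - ∂_m g_{ij}); the metric is diagonal, so only the m = k term contributes.
Every metric component is constant, so all ∂_m g_{ij} = 0 and every Christoffel symbol vanishes.
All Christoffel symbols are zero.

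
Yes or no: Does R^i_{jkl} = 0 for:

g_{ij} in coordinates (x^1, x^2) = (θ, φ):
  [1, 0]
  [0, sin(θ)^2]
Non-zero Christoffel symbols:
Γ^θ_{φ φ} = -sin(2*θ)/2
Γ^φ_{θ φ} = 1/tan(θ)
Ricci tensor: R_{θθ} = 1, R_{θφ} = 0, R_{φφ} = sin(θ)^2
The Ricci tensor is non-zero, so the Riemann tensor is non-zero: not flat.
No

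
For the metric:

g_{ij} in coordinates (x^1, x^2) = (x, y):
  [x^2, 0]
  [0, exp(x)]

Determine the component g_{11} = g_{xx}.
With x^1 = x, x^2 = y, g_{11} = g_{xx} is the row-1, column-1 entry of the matrix.
g_{11} = x^2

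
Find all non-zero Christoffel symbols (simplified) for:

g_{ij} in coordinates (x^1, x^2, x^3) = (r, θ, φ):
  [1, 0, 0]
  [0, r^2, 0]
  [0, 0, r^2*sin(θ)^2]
Using Γ^k_{ij} = (1/2) g^{km} (∂_i g_{mj} + ∂_j g_{mi} - ∂_m g_{ij}); the metric is diagonal, so only the m = k term contributes.
Non-zero symbols (using the symmetry Γ^k_{ij} = Γ^k_{ji}):
Γ^r_{θ θ} = (1/2) g^{rr} (∂_θ g_{rθ} + ∂_θ g_{rθ} - ∂_r g_{θθ}) = (1/2)(1)((0) + (0) - (2*r)) = -r
Γ^r_{φ φ} = (1/2) g^{rr} (∂_φ g_{rφ} + ∂_φ g_{rφ} - ∂_r g_{φφ}) = (1/2)(1)((0) + (0) - (2*r*sin(θ)^2)) = -r*sin(θ)^2
Γ^θ_{r θ} = (1/2) g^{θθ} (∂_r g_{θθ} + ∂_θ g_{θr} - ∂_θ g_{rθ}) = (1/2)(1/r^2)((2*r) + (0) - (0)) = 1/r
Γ^θ_{φ φ} = (1/2) g^{θθ} (∂_φ g_{θφ} + ∂_φ g_{θφ} - ∂_θ g_{φφ}) = (1/2)(1/r^2)((0) + (0) - (r^2*sin(2*θ))) = -sin(2*θ)/2
Γ^φ_{r φ} = (1/2) g^{φφ} (∂_r g_{φφ} + ∂_φ g_{φr} - ∂_φ g_{rφ}) = (1/2)(1/(r^2*sin(θ)^2))((2*r*sin(θ)^2) + (0) - (0)) = 1/r
Γ^φ_{θ φ} = (1/2) g^{φφ} (∂_θ g_{φφ} + ∂_φ g_{φθ} - ∂_φ g_{θφ}) = (1/2)(1/(r^2*sin(θ)^2))((r^2*sin(2*θ)) + (0) - (0)) = 1/tan(θ)
All other Christoffel symbols are zero.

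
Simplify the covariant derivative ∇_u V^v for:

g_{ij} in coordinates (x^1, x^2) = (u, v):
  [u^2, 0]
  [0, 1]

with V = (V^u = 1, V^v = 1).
Non-zero Christoffel symbols:
Γ^u_{u u} = 1/u
∇_u V^v = ∂_u V^v + Γ^v_{u j} V^j
  = (0) + (0)(1) + (0)(1)
  = 0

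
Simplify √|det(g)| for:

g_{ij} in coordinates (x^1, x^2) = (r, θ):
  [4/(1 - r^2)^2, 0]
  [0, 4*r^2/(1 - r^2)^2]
det(g) = 16*r^2/(1 - r^2)^4
√|det(g)| = 4*r/(r^2 - 1)^2
Volume element: dV = 4*r/(r^2 - 1)^2 dr dθ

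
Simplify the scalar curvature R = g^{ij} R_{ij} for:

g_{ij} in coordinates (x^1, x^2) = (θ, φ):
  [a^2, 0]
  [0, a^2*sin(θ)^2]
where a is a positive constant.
Non-zero Christoffel symbols (Γ^k_{ij} = Γ^k_{ji}):
Γ^θ_{φ φ} = -sin(2*θ)/2
Γ^φ_{θ φ} = 1/tan(θ)
Ricci tensor (R_{ij} = R^k_{ikj}): R_{θθ} = 1, R_{θφ} = 0, R_{φφ} = sin(θ)^2
Inverse metric: g^{θθ} = 1/a^2, g^{φφ} = 1/(a^2*sin(θ)^2)
R = g^{ij} R_{ij} = (1/a^2)(1) + (1/(a^2*sin(θ)^2))(sin(θ)^2) = 2/a^2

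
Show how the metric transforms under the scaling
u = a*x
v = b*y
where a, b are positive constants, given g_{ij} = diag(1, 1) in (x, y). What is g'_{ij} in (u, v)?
Invert the transformation: x = u/a, y = v/b
g'_{ij} = (∂x^k/∂x'^i)(∂x^l/∂x'^j) g_{kl}; with g_{kl} = δ_{kl} this is Σ_k (∂x^k/∂x'^i)(∂x^k/∂x'^j).
Jacobian: ∂x/∂u = 1/a, ∂x/∂v = 0, ∂y/∂u = 0, ∂y/∂v = 1/b
g'_{uu} = (1/a)(1/a) + (0)(0) = 1/a^2
g'_{uv} = (1/a)(0) + (0)(1/b) = 0
g'_{vv} = (0)(0) + (1/b)(1/b) = 1/b^2
g'_{ij} = diag(1/a^2, 1/b^2)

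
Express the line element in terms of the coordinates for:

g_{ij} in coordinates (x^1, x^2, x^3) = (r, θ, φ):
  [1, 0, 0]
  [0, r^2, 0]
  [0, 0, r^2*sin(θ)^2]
ds^2 = g_{ij} dx^i dx^j; only the non-zero components contribute.
ds^2 = dr^2 + r^2 dθ^2 + r^2*sin(θ)^2 dφ^2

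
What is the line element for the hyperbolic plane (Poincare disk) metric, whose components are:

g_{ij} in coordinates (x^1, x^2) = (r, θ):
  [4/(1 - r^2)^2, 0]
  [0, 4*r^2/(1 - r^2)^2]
ds^2 = g_{ij} dx^i dx^j; only the non-zero components contribute.
ds^2 = (4/(1 - r^2)^2) dr^2 + (4*r^2/(1 - r^2)^2) dθ^2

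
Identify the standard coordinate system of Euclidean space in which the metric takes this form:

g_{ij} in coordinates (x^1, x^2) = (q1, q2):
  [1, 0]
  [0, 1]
All components are constant and the metric is the identity, i.e. orthonormal rectilinear coordinates.
Cartesian (2D) coordinates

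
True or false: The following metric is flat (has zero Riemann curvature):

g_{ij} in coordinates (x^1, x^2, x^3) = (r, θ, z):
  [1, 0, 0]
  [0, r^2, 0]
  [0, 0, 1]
Non-zero Christoffel symbols:
Γ^r_{θ θ} = -r
Γ^θ_{r θ} = 1/r
Ricci tensor: R_{rr} = 0, R_{rθ} = 0, R_{rz} = 0, R_{θθ} = 0, R_{θz} = 0, R_{zz} = 0
All R_{ij} vanish; in 3 dimensions the Riemann tensor is fully determined by the Ricci tensor, so R^i_{jkl} = 0: the metric is flat (curvilinear coordinates on flat space).
True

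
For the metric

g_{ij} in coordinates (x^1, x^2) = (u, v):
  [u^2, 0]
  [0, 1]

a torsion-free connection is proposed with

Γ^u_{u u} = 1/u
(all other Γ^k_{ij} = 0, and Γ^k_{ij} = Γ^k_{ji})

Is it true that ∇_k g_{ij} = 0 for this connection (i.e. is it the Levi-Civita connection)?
Using ∇_k g_{ij} = ∂_k g_{ij} - Γ^m_{ki} g_{mj} - Γ^m_{kj} g_{im}:
e.g. ∇_u g_{uu} = (2*u) - (u) - (u) = 0
Every component ∇_k g_{ij} vanishes: the connection is metric compatible.
Yes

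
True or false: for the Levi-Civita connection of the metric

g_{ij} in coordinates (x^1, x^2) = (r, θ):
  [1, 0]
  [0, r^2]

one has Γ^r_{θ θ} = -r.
Γ^r_{θ θ} = (1/2) g^{rr} (∂_θ g_{rθ} + ∂_θ g_{rθ} - ∂_r g_{θθ}) = (1/2)(1)((0) + (0) - (2*r)) = -r
This equals the proposed value -r.
True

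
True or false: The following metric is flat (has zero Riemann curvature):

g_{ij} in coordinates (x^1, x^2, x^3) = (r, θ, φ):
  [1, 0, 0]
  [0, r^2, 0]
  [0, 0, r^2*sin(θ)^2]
Non-zero Christoffel symbols:
Γ^r_{θ θ} = -r
Γ^r_{φ φ} = -r*sin(θ)^2
Γ^θ_{r θ} = 1/r
Γ^θ_{φ φ} = -sin(2*θ)/2
Γ^φ_{r φ} = 1/r
Γ^φ_{θ φ} = 1/tan(θ)
Ricci tensor: R_{rr} = 0, R_{rθ} = 0, R_{rφ} = 0, R_{θθ} = 0, R_{θφ} = 0, R_{φφ} = 0
All R_{ij} vanish; in 3 dimensions the Riemann tensor is fully determined by the Ricci tensor, so R^i_{jkl} = 0: the metric is flat (curvilinear coordinates on flat space).
True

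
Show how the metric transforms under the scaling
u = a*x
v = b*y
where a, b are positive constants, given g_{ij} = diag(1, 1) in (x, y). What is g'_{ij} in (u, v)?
Invert the transformation: x = u/a, y = v/b
g'_{ij} = (∂x^k/∂x'^i)(∂x^l/∂x'^j) g_{kl}; with g_{kl} = δ_{kl} this is Σ_k (∂x^k/∂x'^i)(∂x^k/∂x'^j).
Jacobian: ∂x/∂u = 1/a, ∂x/∂v = 0, ∂y/∂u = 0, ∂y/∂v = 1/b
g'_{uu} = (1/a)(1/a) + (0)(0) = 1/a^2
g'_{uv} = (1/a)(0) + (0)(1/b) = 0
g'_{vv} = (0)(0) + (1/b)(1/b) = 1/b^2
g'_{ij} = diag(1/a^2, 1/b^2)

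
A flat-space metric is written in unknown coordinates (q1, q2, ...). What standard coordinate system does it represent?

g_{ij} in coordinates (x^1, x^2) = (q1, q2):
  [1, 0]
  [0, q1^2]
The line element ds^2 = dq1^2 + q1^2 dq2^2 is dr^2 + r^2 dθ^2 with q1 = r, q2 = θ.
polar coordinates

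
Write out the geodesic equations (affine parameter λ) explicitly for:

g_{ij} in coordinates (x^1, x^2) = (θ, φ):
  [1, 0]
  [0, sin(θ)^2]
Geodesic equation: d^2x^k/dλ^2 + Γ^k_{ij} (dx^i/dλ)(dx^j/dλ) = 0.
Non-zero Christoffel symbols:
Γ^θ_{φ φ} = -sin(2*θ)/2
Γ^φ_{θ φ} = 1/tan(θ)
Substituting (the symmetric pair Γ^k_{ij}, Γ^k_{ji} combines into a factor 2):
d^2θ/dλ^2 - (sin(2*θ)/2) (dφ/dλ)^2 = 0
d^2φ/dλ^2 + (2/tan(θ)) (dθ/dλ)(dφ/dλ) = 0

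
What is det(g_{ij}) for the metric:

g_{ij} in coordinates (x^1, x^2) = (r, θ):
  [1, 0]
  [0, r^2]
For a 2×2 metric: det(g) = g_{11}·g_{22} - g_{12}·g_{21}
= (1)·(r^2) - (0)·(0)
= r^2 - 0
det(g) = r^2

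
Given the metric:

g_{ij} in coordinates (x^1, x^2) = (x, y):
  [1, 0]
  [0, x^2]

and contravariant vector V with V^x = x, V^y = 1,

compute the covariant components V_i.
V_i = g_{ij} V^j:
V_x = (1)(x) + (0)(1) = x
V_y = (0)(x) + (x^2)(1) = x^2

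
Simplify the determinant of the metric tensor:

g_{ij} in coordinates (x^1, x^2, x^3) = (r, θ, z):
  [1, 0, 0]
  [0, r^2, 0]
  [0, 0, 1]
Diagonal metric: det(g) = g_{11}·g_{22}·g_{33}
= (1)·(r^2)·(1)
det(g) = r^2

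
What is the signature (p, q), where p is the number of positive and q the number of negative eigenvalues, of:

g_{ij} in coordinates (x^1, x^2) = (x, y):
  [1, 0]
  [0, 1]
The metric is diagonal, so its eigenvalues are the diagonal entries: 1, 1 (at a generic point, where coordinate-dependent entries are positive).
2 positive, 0 negative.
(2, 0) - Riemannian (positive definite)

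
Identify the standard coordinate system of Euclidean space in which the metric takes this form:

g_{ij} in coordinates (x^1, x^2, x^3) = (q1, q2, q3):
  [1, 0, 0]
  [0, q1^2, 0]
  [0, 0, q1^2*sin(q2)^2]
The line element ds^2 = dq1^2 + q1^2 dq2^2 + q1^2 sin(q2)^2 dq3^2 is dr^2 + r^2 dθ^2 + r^2 sin(θ)^2 dφ^2 with q1 = r, q2 = θ, q3 = φ.
spherical coordinates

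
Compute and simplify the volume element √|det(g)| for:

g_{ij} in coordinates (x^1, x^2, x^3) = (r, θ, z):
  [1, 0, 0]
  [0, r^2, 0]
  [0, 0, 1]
det(g) = r^2
√|det(g)| = r
Volume element: dV = r dr dθ dz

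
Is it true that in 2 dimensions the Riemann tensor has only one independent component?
The number of independent components is n^2(n^2-1)/12 = 4·3/12 = 1 for n = 2 (e.g. R_{1212}).
Yes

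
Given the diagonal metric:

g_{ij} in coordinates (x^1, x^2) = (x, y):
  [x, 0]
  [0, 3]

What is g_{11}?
With x^1 = x, x^2 = y, g_{11} = g_{xx} is the row-1, column-1 entry of the matrix.
g_{11} = x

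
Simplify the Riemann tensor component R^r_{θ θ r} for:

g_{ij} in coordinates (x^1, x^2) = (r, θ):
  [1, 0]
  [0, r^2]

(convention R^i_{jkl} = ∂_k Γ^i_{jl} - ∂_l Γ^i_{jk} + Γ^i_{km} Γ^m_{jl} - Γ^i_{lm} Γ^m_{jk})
Non-zero Christoffel symbols (Γ^k_{ij} = Γ^k_{ji}):
Γ^r_{θ θ} = -r
Γ^θ_{r θ} = 1/r
R^r_{θ θ r} = ∂_θ Γ^r_{θ r} - ∂_r Γ^r_{θ θ} + Γ^r_{θ m} Γ^m_{θ r} - Γ^r_{r m} Γ^m_{θ θ}
  = (0) - (-1) + (-1) - (0) = 0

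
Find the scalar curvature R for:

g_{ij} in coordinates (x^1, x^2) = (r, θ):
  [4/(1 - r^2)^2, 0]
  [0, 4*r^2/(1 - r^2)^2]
Non-zero Christoffel symbols (Γ^k_{ij} = Γ^k_{ji}):
Γ^r_{r r} = 2*r/(1 - r^2)
Γ^r_{θ θ} = (r^3 + r)/(r^2 - 1)
Γ^θ_{r θ} = (-r^2 - 1)/(r^3 - r)
Ricci tensor (R_{ij} = R^k_{ikj}): R_{rr} = -4/(r^2 - 1)^2, R_{rθ} = 0, R_{θθ} = -4*r^2/(r^2 - 1)^2
Inverse metric: g^{rr} = (1 - r^2)^2/4, g^{θθ} = (1 - r^2)^2/(4*r^2)
R = g^{ij} R_{ij} = ((1 - r^2)^2/4)(-4/(r^2 - 1)^2) + ((1 - r^2)^2/(4*r^2))(-4*r^2/(r^2 - 1)^2) = -2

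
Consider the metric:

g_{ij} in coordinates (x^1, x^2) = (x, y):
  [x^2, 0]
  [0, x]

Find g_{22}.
With x^1 = x, x^2 = y, g_{22} = g_{yy} is the row-2, column-2 entry of the matrix.
g_{22} = x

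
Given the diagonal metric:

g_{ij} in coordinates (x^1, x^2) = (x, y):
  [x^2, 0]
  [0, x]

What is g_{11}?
With x^1 = x, x^2 = y, g_{11} = g_{xx} is the row-1, column-1 entry of the matrix.
g_{11} = x^2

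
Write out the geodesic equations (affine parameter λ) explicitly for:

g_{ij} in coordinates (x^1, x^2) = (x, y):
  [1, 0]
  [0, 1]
Geodesic equation: d^2x^k/dλ^2 + Γ^k_{ij} (dx^i/dλ)(dx^j/dλ) = 0.
All Christoffel symbols vanish, so the geodesics are straight lines:
d^2x/dλ^2 = 0
d^2y/dλ^2 = 0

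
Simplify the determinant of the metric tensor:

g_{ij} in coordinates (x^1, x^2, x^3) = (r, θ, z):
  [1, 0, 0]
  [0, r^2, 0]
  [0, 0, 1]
Diagonal metric: det(g) = g_{11}·g_{22}·g_{33}
= (1)·(r^2)·(1)
det(g) = r^2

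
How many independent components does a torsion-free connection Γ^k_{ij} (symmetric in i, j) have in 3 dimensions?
Γ^k_{ij} has n choices for the upper index and n(n+1)/2 independent symmetric lower index pairs.
Total = 3 × 3×4/2 = 3 × 6 = 18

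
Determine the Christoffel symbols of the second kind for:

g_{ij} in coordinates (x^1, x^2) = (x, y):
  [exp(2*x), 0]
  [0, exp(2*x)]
Using Γ^k_{ij} = (1/2) g^{km} (∂_i g_{mj} + ∂_j g_{mi} - ∂_m g_{ij}); the metric is diagonal, so only the m = k term contributes.
Non-zero symbols (using the symmetry Γ^k_{ij} = Γ^k_{ji}):
Γ^x_{x x} = (1/2) g^{xx} (∂_x g_{xx} + ∂_x g_{xx} - ∂_x g_{xx}) = (1/2)(exp(-2*x))((2*exp(2*x)) + (2*exp(2*x)) - (2*exp(2*x))) = 1
Γ^x_{y y} = (1/2) g^{xx} (∂_y g_{xy} + ∂_y g_{xy} - ∂_x g_{yy}) = (1/2)(exp(-2*x))((0) + (0) - (2*exp(2*x))) = -1
Γ^y_{x y} = (1/2) g^{yy} (∂_x g_{yy} + ∂_y g_{yx} - ∂_y g_{xy}) = (1/2)(exp(-2*x))((2*exp(2*x)) + (0) - (0)) = 1
All other Christoffel symbols are zero.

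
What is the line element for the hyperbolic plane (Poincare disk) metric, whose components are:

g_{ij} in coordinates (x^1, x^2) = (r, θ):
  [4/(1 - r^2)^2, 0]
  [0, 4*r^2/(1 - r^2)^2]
ds^2 = g_{ij} dx^i dx^j; only the non-zero components contribute.
ds^2 = (4/(1 - r^2)^2) dr^2 + (4*r^2/(1 - r^2)^2) dθ^2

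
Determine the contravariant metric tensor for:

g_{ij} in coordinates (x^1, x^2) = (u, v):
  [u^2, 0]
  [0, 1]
The metric is diagonal, so g^{ij} is diagonal with entries 1/g_{ii}: diag(1/(u^2), 1).
g^{ij}:
  [1/u^2, 0]
  [0, 1]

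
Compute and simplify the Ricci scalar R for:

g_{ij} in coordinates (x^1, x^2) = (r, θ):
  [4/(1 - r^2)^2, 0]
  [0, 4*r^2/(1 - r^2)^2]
Non-zero Christoffel symbols (Γ^k_{ij} = Γ^k_{ji}):
Γ^r_{r r} = 2*r/(1 - r^2)
Γ^r_{θ θ} = (r^3 + r)/(r^2 - 1)
Γ^θ_{r θ} = (-r^2 - 1)/(r^3 - r)
Ricci tensor (R_{ij} = R^k_{ikj}): R_{rr} = -4/(r^2 - 1)^2, R_{rθ} = 0, R_{θθ} = -4*r^2/(r^2 - 1)^2
Inverse metric: g^{rr} = (1 - r^2)^2/4, g^{θθ} = (1 - r^2)^2/(4*r^2)
R = g^{ij} R_{ij} = ((1 - r^2)^2/4)(-4/(r^2 - 1)^2) + ((1 - r^2)^2/(4*r^2))(-4*r^2/(r^2 - 1)^2) = -2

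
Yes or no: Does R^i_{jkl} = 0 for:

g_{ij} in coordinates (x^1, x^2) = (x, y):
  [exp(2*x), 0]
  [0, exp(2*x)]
Non-zero Christoffel symbols:
Γ^x_{x x} = 1
Γ^x_{y y} = -1
Γ^y_{x y} = 1
Ricci tensor: R_{xx} = 0, R_{xy} = 0, R_{yy} = 0
All R_{ij} vanish; in 2 dimensions the Riemann tensor is fully determined by the Ricci tensor, so R^i_{jkl} = 0: the metric is flat (curvilinear coordinates on flat space).
Yes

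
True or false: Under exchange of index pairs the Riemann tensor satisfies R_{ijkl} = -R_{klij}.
The pair-exchange symmetry has a plus sign: R_{ijkl} = +R_{klij}.
False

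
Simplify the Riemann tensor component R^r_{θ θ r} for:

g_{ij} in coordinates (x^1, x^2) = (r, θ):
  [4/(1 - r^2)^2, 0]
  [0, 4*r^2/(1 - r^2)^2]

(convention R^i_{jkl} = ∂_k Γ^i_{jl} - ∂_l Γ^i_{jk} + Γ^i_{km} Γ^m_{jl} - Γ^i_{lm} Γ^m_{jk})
Non-zero Christoffel symbols (Γ^k_{ij} = Γ^k_{ji}):
Γ^r_{r r} = 2*r/(1 - r^2)
Γ^r_{θ θ} = (r^3 + r)/(r^2 - 1)
Γ^θ_{r θ} = (-r^2 - 1)/(r^3 - r)
R^r_{θ θ r} = ∂_θ Γ^r_{θ r} - ∂_r Γ^r_{θ θ} + Γ^r_{θ m} Γ^m_{θ r} - Γ^r_{r m} Γ^m_{θ θ}
  = (0) - ((r^4 - 4*r^2 - 1)/(r^2 - 1)^2) + (-(r^2 + 1)^2/(r^2 - 1)^2) - (-2*r^2*(r^2 + 1)/(r^2 - 1)^2) = 4*r^2/(r^2 - 1)^2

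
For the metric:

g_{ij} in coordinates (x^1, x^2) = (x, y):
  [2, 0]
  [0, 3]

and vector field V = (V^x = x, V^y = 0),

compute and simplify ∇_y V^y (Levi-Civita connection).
All Christoffel symbols are zero.
∇_y V^y = ∂_y V^y + Γ^y_{y j} V^j
  = (0) + (0)(x) + (0)(0)
  = 0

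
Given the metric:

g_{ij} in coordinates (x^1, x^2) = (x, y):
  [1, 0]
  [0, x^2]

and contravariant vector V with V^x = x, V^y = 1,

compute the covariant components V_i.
V_i = g_{ij} V^j:
V_x = (1)(x) + (0)(1) = x
V_y = (0)(x) + (x^2)(1) = x^2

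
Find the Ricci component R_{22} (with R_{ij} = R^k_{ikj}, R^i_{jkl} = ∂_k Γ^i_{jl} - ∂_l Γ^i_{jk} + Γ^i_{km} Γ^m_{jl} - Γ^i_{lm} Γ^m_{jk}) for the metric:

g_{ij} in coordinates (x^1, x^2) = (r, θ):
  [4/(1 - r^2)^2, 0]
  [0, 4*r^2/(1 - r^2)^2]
Non-zero Christoffel symbols (Γ^k_{ij} = Γ^k_{ji}):
Γ^r_{r r} = 2*r/(1 - r^2)
Γ^r_{θ θ} = (r^3 + r)/(r^2 - 1)
Γ^θ_{r θ} = (-r^2 - 1)/(r^3 - r)
R^r_{θ r θ} = ∂_r Γ^r_{θ θ} - ∂_θ Γ^r_{θ r} + Γ^r_{r m} Γ^m_{θ θ} - Γ^r_{θ m} Γ^m_{θ r}
  = ((r^4 - 4*r^2 - 1)/(r^2 - 1)^2) - (0) + (-2*r^2*(r^2 + 1)/(r^2 - 1)^2) - (-(r^2 + 1)^2/(r^2 - 1)^2) = -4*r^2/(r^2 - 1)^2
R^θ_{θ θ θ} = 0 (a repeated index in an antisymmetric pair)
R_{θθ} = R^r_{θ r θ} + R^θ_{θ θ θ} = (-4*r^2/(r^2 - 1)^2) + (0) = -4*r^2/(r^2 - 1)^2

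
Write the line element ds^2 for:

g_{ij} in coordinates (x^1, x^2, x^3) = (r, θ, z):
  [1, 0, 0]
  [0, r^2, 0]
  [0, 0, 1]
ds^2 = g_{ij} dx^i dx^j; only the non-zero components contribute.
ds^2 = dr^2 + r^2 dθ^2 + dz^2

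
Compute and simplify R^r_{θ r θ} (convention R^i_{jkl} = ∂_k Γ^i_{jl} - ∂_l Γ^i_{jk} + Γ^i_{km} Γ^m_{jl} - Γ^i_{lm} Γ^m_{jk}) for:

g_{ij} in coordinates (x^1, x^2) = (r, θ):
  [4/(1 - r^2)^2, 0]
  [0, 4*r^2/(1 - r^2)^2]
Non-zero Christoffel symbols (Γ^k_{ij} = Γ^k_{ji}):
Γ^r_{r r} = 2*r/(1 - r^2)
Γ^r_{θ θ} = (r^3 + r)/(r^2 - 1)
Γ^θ_{r θ} = (-r^2 - 1)/(r^3 - r)
R^r_{θ r θ} = ∂_r Γ^r_{θ θ} - ∂_θ Γ^r_{θ r} + Γ^r_{r m} Γ^m_{θ θ} - Γ^r_{θ m} Γ^m_{θ r}
  = ((r^4 - 4*r^2 - 1)/(r^2 - 1)^2) - (0) + (-2*r^2*(r^2 + 1)/(r^2 - 1)^2) - (-(r^2 + 1)^2/(r^2 - 1)^2) = -4*r^2/(r^2 - 1)^2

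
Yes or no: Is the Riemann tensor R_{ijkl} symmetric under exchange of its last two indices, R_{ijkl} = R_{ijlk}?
It is antisymmetric in the last pair: R_{ijkl} = -R_{ijlk}.
No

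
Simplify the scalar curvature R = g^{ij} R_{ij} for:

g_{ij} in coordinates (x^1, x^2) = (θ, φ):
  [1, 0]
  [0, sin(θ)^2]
Non-zero Christoffel symbols (Γ^k_{ij} = Γ^k_{ji}):
Γ^θ_{φ φ} = -sin(2*θ)/2
Γ^φ_{θ φ} = 1/tan(θ)
Ricci tensor (R_{ij} = R^k_{ikj}): R_{θθ} = 1, R_{θφ} = 0, R_{φφ} = sin(θ)^2
Inverse metric: g^{θθ} = 1, g^{φφ} = 1/sin(θ)^2
R = g^{ij} R_{ij} = (1)(1) + (1/sin(θ)^2)(sin(θ)^2) = 2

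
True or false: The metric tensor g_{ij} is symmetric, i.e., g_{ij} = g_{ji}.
By definition the metric is a symmetric bilinear form, g_{ij} = g_{ji}.
True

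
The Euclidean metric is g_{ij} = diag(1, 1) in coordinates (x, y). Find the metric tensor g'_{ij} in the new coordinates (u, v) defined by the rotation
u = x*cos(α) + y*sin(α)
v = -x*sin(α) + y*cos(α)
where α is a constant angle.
Invert the transformation: x = u*cos(α) - v*sin(α), y = u*sin(α) + v*cos(α)
g'_{ij} = (∂x^k/∂x'^i)(∂x^l/∂x'^j) g_{kl}; with g_{kl} = δ_{kl} this is Σ_k (∂x^k/∂x'^i)(∂x^k/∂x'^j).
Jacobian: ∂x/∂u = cos(α), ∂x/∂v = -sin(α), ∂y/∂u = sin(α), ∂y/∂v = cos(α)
g'_{uu} = (cos(α))(cos(α)) + (sin(α))(sin(α)) = 1
g'_{uv} = (cos(α))(-sin(α)) + (sin(α))(cos(α)) = 0
g'_{vv} = (-sin(α))(-sin(α)) + (cos(α))(cos(α)) = 1
g'_{ij} = diag(1, 1)
The Euclidean metric is invariant under rotations.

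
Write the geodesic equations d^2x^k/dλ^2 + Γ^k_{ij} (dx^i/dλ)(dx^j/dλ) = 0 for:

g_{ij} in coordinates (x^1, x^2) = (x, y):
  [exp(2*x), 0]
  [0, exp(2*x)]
Geodesic equation: d^2x^k/dλ^2 + Γ^k_{ij} (dx^i/dλ)(dx^j/dλ) = 0.
Non-zero Christoffel symbols:
Γ^x_{x x} = 1
Γ^x_{y y} = -1
Γ^y_{x y} = 1
Substituting (the symmetric pair Γ^k_{ij}, Γ^k_{ji} combines into a factor 2):
d^2x/dλ^2 + (dx/dλ)^2 - (dy/dλ)^2 = 0
d^2y/dλ^2 + 2 (dx/dλ)(dy/dλ) = 0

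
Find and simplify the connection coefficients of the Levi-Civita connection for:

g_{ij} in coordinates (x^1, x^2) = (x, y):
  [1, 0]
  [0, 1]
Using Γ^k_{ij} = (1/2) g^{km} (∂_i g_{mj} + ∂_j g_{mi} - ∂_m g_{ij}); the metric is diagonal, so only the m = k term contributes.
Every metric component is constant, so all ∂_m g_{ij} = 0 and every Christoffel symbol vanishes.
All Christoffel symbols are zero.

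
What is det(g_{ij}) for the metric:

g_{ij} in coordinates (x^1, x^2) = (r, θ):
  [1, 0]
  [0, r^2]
For a 2×2 metric: det(g) = g_{11}·g_{22} - g_{12}·g_{21}
= (1)·(r^2) - (0)·(0)
= r^2 - 0
det(g) = r^2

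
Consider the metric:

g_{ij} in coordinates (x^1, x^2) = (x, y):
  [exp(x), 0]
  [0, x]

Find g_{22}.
With x^1 = x, x^2 = y, g_{22} = g_{yy} is the row-2, column-2 entry of the matrix.
g_{22} = x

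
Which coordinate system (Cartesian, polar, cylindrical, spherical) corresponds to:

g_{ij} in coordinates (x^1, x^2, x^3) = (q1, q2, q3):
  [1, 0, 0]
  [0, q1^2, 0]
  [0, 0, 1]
The line element ds^2 = dq1^2 + q1^2 dq2^2 + dq3^2 is dr^2 + r^2 dθ^2 + dz^2 with q1 = r, q2 = θ, q3 = z.
cylindrical coordinates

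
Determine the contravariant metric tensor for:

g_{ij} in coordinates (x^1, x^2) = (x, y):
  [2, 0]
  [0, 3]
The metric is diagonal, so g^{ij} is diagonal with entries 1/g_{ii}: diag(1/2, 1/3).
g^{ij}:
  [1/2, 0]
  [0, 1/3]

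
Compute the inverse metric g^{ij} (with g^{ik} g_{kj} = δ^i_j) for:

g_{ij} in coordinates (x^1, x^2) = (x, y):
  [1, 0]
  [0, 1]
The metric is diagonal, so g^{ij} is diagonal with entries 1/g_{ii}: diag(1, 1).
g^{ij}:
  [1, 0]
  [0, 1]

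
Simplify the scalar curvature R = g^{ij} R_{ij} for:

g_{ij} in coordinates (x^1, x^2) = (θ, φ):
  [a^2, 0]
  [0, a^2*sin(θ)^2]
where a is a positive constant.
Non-zero Christoffel symbols (Γ^k_{ij} = Γ^k_{ji}):
Γ^θ_{φ φ} = -sin(2*θ)/2
Γ^φ_{θ φ} = 1/tan(θ)
Ricci tensor (R_{ij} = R^k_{ikj}): R_{θθ} = 1, R_{θφ} = 0, R_{φφ} = sin(θ)^2
Inverse metric: g^{θθ} = 1/a^2, g^{φφ} = 1/(a^2*sin(θ)^2)
R = g^{ij} R_{ij} = (1/a^2)(1) + (1/(a^2*sin(θ)^2))(sin(θ)^2) = 2/a^2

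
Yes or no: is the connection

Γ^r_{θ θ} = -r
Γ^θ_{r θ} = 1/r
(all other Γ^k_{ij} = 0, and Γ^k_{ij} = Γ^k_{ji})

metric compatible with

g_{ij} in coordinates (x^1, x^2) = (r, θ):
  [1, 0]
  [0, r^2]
Using ∇_k g_{ij} = ∂_k g_{ij} - Γ^m_{ki} g_{mj} - Γ^m_{kj} g_{im}:
e.g. ∇_r g_{θθ} = (2*r) - (r) - (r) = 0
Every component ∇_k g_{ij} vanishes: the connection is metric compatible.
Yes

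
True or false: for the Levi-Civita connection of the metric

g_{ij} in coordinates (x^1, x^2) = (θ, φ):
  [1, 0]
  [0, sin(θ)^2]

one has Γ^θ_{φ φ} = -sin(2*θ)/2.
Γ^θ_{φ φ} = (1/2) g^{θθ} (∂_φ g_{θφ} + ∂_φ g_{θφ} - ∂_θ g_{φφ}) = (1/2)(1)((0) + (0) - (sin(2*θ))) = -sin(2*θ)/2
This equals the proposed value -sin(2*θ)/2.
True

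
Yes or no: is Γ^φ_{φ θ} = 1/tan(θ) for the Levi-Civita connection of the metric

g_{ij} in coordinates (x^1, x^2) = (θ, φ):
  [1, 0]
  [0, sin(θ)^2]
Γ^φ_{φ θ} = (1/2) g^{φφ} (∂_φ g_{φθ} + ∂_θ g_{φφ} - ∂_φ g_{φθ}) = (1/2)(1/sin(θ)^2)((0) + (sin(2*θ)) - (0)) = 1/tan(θ)
This equals the proposed value 1/tan(θ).
Yes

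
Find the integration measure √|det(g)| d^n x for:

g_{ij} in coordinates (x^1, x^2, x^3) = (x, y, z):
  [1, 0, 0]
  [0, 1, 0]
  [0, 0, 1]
det(g) = 1
√|det(g)| = 1
Volume element: dV = 1 dx dy dz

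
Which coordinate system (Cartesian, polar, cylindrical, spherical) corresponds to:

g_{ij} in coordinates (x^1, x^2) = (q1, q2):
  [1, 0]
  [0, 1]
All components are constant and the metric is the identity, i.e. orthonormal rectilinear coordinates.
Cartesian (2D) coordinates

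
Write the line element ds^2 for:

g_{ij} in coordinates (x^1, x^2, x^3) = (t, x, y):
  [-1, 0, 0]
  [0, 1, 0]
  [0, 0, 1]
ds^2 = g_{ij} dx^i dx^j; only the non-zero components contribute.
ds^2 = -dt^2 + dx^2 + dy^2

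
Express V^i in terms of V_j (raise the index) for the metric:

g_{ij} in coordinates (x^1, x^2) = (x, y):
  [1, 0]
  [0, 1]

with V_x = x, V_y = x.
Inverse metric (diagonal): g^{xx} = 1, g^{yy} = 1
V^i = g^{ij} V_j:
V^x = (1)(x) + (0)(x) = x
V^y = (0)(x) + (1)(x) = x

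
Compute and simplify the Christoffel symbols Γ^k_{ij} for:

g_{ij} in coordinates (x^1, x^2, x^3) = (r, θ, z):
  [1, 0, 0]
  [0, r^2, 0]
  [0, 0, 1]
Using Γ^k_{ij} = (1/2) g^{km} (∂_i g_{mj} + ∂_j g_{mi} - ∂_m g_{ij}); the metric is diagonal, so only the m = k term contributes.
Non-zero symbols (using the symmetry Γ^k_{ij} = Γ^k_{ji}):
Γ^r_{θ θ} = (1/2) g^{rr} (∂_θ g_{rθ} + ∂_θ g_{rθ} - ∂_r g_{θθ}) = (1/2)(1)((0) + (0) - (2*r)) = -r
Γ^θ_{r θ} = (1/2) g^{θθ} (∂_r g_{θθ} + ∂_θ g_{θr} - ∂_θ g_{rθ}) = (1/2)(1/r^2)((2*r) + (0) - (0)) = 1/r
All other Christoffel symbols are zero.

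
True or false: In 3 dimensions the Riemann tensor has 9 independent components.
n^2(n^2-1)/12 = 9·8/12 = 6 independent components for n = 3.
False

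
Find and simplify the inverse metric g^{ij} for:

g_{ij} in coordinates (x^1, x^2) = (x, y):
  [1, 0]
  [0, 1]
The metric is diagonal, so g^{ij} is diagonal with entries 1/g_{ii}: diag(1, 1).
g^{ij}:
  [1, 0]
  [0, 1]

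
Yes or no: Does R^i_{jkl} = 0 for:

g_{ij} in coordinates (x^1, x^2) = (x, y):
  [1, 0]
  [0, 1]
All metric components are constant, so every Christoffel symbol vanishes and R^i_{jkl} = 0.
Yes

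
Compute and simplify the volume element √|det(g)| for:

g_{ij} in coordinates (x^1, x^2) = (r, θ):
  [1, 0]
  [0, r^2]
det(g) = r^2
√|det(g)| = r
Volume element: dV = r dr dθ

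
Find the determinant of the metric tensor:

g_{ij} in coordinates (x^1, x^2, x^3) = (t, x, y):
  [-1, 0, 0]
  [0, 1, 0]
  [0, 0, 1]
Diagonal metric: det(g) = g_{11}·g_{22}·g_{33}
= (-1)·(1)·(1)
det(g) = -1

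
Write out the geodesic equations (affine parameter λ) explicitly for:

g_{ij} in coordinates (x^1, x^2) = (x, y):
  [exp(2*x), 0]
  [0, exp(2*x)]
Geodesic equation: d^2x^k/dλ^2 + Γ^k_{ij} (dx^i/dλ)(dx^j/dλ) = 0.
Non-zero Christoffel symbols:
Γ^x_{x x} = 1
Γ^x_{y y} = -1
Γ^y_{x y} = 1
Substituting (the symmetric pair Γ^k_{ij}, Γ^k_{ji} combines into a factor 2):
d^2x/dλ^2 + (dx/dλ)^2 - (dy/dλ)^2 = 0
d^2y/dλ^2 + 2 (dx/dλ)(dy/dλ) = 0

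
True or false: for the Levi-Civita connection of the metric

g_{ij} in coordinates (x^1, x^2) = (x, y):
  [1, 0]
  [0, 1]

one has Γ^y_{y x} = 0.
Γ^y_{y x} = (1/2) g^{yy} (∂_y g_{yx} + ∂_x g_{yy} - ∂_y g_{yx}) = (1/2)(1)((0) + (0) - (0)) = 0
This equals the proposed value 0.
True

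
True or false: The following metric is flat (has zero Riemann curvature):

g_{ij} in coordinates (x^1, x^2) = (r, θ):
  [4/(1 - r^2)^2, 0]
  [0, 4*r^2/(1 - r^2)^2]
Non-zero Christoffel symbols:
Γ^r_{r r} = 2*r/(1 - r^2)
Γ^r_{θ θ} = (r^3 + r)/(r^2 - 1)
Γ^θ_{r θ} = (-r^2 - 1)/(r^3 - r)
Ricci tensor: R_{rr} = -4/(r^2 - 1)^2, R_{rθ} = 0, R_{θθ} = -4*r^2/(r^2 - 1)^2
The Ricci tensor is non-zero, so the Riemann tensor is non-zero: not flat.
False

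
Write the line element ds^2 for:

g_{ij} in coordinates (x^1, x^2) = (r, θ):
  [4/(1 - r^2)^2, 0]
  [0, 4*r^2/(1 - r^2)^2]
ds^2 = g_{ij} dx^i dx^j; only the non-zero components contribute.
ds^2 = (4/(1 - r^2)^2) dr^2 + (4*r^2/(1 - r^2)^2) dθ^2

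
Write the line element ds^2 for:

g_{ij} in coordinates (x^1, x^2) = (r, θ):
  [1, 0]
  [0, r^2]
ds^2 = g_{ij} dx^i dx^j; only the non-zero components contribute.
ds^2 = dr^2 + r^2 dθ^2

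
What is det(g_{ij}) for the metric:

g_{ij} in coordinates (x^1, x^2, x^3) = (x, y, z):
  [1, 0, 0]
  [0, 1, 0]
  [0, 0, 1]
Diagonal metric: det(g) = g_{11}·g_{22}·g_{33}
= (1)·(1)·(1)
det(g) = 1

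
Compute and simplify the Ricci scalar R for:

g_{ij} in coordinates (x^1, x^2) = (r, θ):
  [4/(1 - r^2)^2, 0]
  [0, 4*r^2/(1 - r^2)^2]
Non-zero Christoffel symbols (Γ^k_{ij} = Γ^k_{ji}):
Γ^r_{r r} = 2*r/(1 - r^2)
Γ^r_{θ θ} = (r^3 + r)/(r^2 - 1)
Γ^θ_{r θ} = (-r^2 - 1)/(r^3 - r)
Ricci tensor (R_{ij} = R^k_{ikj}): R_{rr} = -4/(r^2 - 1)^2, R_{rθ} = 0, R_{θθ} = -4*r^2/(r^2 - 1)^2
Inverse metric: g^{rr} = (1 - r^2)^2/4, g^{θθ} = (1 - r^2)^2/(4*r^2)
R = g^{ij} R_{ij} = ((1 - r^2)^2/4)(-4/(r^2 - 1)^2) + ((1 - r^2)^2/(4*r^2))(-4*r^2/(r^2 - 1)^2) = -2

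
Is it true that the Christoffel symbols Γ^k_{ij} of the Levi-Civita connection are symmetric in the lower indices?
The Levi-Civita connection is torsion-free, which is exactly Γ^k_{ij} = Γ^k_{ji}.
Yes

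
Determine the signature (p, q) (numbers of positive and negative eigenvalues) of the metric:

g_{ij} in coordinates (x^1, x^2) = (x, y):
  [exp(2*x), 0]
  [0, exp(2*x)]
The metric is diagonal, so its eigenvalues are the diagonal entries: exp(2*x), exp(2*x) (at a generic point, where coordinate-dependent entries are positive).
2 positive, 0 negative.
(2, 0) - Riemannian (positive definite)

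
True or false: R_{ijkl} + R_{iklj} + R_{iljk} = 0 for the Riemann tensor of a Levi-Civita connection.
This is the first (algebraic) Bianchi identity.
True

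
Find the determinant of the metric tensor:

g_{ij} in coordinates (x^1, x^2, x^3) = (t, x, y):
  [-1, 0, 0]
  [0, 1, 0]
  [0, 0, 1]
Diagonal metric: det(g) = g_{11}·g_{22}·g_{33}
= (-1)·(1)·(1)
det(g) = -1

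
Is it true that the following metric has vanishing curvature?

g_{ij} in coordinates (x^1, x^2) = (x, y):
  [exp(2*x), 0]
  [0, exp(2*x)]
Non-zero Christoffel symbols:
Γ^x_{x x} = 1
Γ^x_{y y} = -1
Γ^y_{x y} = 1
Ricci tensor: R_{xx} = 0, R_{xy} = 0, R_{yy} = 0
All R_{ij} vanish; in 2 dimensions the Riemann tensor is fully determined by the Ricci tensor, so R^i_{jkl} = 0: the metric is flat (curvilinear coordinates on flat space).
Yes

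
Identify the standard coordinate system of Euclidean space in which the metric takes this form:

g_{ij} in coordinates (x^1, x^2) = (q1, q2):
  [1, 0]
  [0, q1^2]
The line element ds^2 = dq1^2 + q1^2 dq2^2 is dr^2 + r^2 dθ^2 with q1 = r, q2 = θ.
polar coordinates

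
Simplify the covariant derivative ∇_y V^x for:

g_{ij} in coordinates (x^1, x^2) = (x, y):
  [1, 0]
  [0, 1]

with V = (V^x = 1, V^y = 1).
All Christoffel symbols are zero.
∇_y V^x = ∂_y V^x + Γ^x_{y j} V^j
  = (0) + (0)(1) + (0)(1)
  = 0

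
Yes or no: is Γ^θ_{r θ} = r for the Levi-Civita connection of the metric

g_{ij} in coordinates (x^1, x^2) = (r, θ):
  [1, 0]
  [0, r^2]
Γ^θ_{r θ} = (1/2) g^{θθ} (∂_r g_{θθ} + ∂_θ g_{θr} - ∂_θ g_{rθ}) = (1/2)(1/r^2)((2*r) + (0) - (0)) = 1/r
This differs from the proposed value r.
No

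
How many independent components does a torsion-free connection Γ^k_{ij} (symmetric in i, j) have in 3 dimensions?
Γ^k_{ij} has n choices for the upper index and n(n+1)/2 independent symmetric lower index pairs.
Total = 3 × 3×4/2 = 3 × 6 = 18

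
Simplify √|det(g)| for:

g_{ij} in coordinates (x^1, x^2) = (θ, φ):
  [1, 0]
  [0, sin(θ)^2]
det(g) = sin(θ)^2
√|det(g)| = sin(θ) (taking 0 < θ < π so that |sin(θ)| = sin(θ))
Volume element: dV = sin(θ) dθ dφ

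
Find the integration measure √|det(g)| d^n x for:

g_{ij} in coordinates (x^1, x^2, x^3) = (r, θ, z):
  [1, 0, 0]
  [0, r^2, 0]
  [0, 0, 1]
det(g) = r^2
√|det(g)| = r
Volume element: dV = r dr dθ dz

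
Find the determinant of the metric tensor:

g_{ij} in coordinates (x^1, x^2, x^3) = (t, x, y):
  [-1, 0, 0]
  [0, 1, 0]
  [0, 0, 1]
Diagonal metric: det(g) = g_{11}·g_{22}·g_{33}
= (-1)·(1)·(1)
det(g) = -1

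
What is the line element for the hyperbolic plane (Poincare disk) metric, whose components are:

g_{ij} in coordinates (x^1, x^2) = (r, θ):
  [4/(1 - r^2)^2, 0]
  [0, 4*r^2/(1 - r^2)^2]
ds^2 = g_{ij} dx^i dx^j; only the non-zero components contribute.
ds^2 = (4/(1 - r^2)^2) dr^2 + (4*r^2/(1 - r^2)^2) dθ^2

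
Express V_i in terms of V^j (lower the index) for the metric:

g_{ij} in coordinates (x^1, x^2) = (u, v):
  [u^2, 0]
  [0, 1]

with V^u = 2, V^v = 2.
V_i = g_{ij} V^j:
V_u = (u^2)(2) + (0)(2) = 2*u^2
V_v = (0)(2) + (1)(2) = 2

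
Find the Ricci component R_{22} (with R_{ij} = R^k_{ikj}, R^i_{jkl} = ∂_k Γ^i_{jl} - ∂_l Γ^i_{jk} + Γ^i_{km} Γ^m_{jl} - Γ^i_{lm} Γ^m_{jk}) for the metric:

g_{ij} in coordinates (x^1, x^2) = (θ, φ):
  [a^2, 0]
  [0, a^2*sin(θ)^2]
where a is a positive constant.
Non-zero Christoffel symbols (Γ^k_{ij} = Γ^k_{ji}):
Γ^θ_{φ φ} = -sin(2*θ)/2
Γ^φ_{θ φ} = 1/tan(θ)
R^θ_{φ θ φ} = ∂_θ Γ^θ_{φ φ} - ∂_φ Γ^θ_{φ θ} + Γ^θ_{θ m} Γ^m_{φ φ} - Γ^θ_{φ m} Γ^m_{φ θ}
  = (-cos(2*θ)) - (0) + (0) - (-cos(θ)^2) = sin(θ)^2
R^φ_{φ φ φ} = 0 (a repeated index in an antisymmetric pair)
R_{φφ} = R^θ_{φ θ φ} + R^φ_{φ φ φ} = (sin(θ)^2) + (0) = sin(θ)^2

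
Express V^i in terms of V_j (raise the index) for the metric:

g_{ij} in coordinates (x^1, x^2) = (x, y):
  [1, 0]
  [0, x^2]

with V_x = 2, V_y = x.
Inverse metric (diagonal): g^{xx} = 1, g^{yy} = 1/x^2
V^i = g^{ij} V_j:
V^x = (1)(2) + (0)(x) = 2
V^y = (0)(2) + (1/x^2)(x) = 1/x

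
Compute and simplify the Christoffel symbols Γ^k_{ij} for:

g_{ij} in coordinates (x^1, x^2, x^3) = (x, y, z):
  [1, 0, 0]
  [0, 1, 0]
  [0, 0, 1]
Using Γ^k_{ij} = (1/2) g^{km} (∂_i g_{mj} + ∂_j g_{mi} - ∂_m g_{ij}); the metric is diagonal, so only the m = k term contributes.
Every metric component is constant, so all ∂_m g_{ij} = 0 and every Christoffel symbol vanishes.
All Christoffel symbols are zero.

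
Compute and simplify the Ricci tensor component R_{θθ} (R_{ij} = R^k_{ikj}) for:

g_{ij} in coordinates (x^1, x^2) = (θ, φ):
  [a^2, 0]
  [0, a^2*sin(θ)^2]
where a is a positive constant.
Non-zero Christoffel symbols (Γ^k_{ij} = Γ^k_{ji}):
Γ^θ_{φ φ} = -sin(2*θ)/2
Γ^φ_{θ φ} = 1/tan(θ)
R^θ_{θ θ θ} = 0 (a repeated index in an antisymmetric pair)
R^φ_{θ φ θ} = ∂_φ Γ^φ_{θ θ} - ∂_θ Γ^φ_{θ φ} + Γ^φ_{φ m} Γ^m_{θ θ} - Γ^φ_{θ m} Γ^m_{θ φ}
  = (0) - (-1/sin(θ)^2) + (0) - (1/tan(θ)^2) = 1
R_{θθ} = R^θ_{θ θ θ} + R^φ_{θ φ θ} = (0) + (1) = 1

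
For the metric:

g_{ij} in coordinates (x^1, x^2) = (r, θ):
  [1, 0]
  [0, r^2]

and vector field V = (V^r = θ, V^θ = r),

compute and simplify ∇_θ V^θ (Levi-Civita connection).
Non-zero Christoffel symbols:
Γ^r_{θ θ} = -r
Γ^θ_{r θ} = 1/r
∇_θ V^θ = ∂_θ V^θ + Γ^θ_{θ j} V^j
  = (0) + (1/r)(θ) + (0)(r)
  = θ/r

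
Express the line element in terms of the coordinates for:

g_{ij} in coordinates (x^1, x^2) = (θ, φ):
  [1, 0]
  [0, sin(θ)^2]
ds^2 = g_{ij} dx^i dx^j; only the non-zero components contribute.
ds^2 = dθ^2 + sin(θ)^2 dφ^2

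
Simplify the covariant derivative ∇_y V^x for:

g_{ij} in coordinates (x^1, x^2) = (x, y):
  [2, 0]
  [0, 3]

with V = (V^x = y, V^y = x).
All Christoffel symbols are zero.
∇_y V^x = ∂_y V^x + Γ^x_{y j} V^j
  = (1) + (0)(y) + (0)(x)
  = 1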